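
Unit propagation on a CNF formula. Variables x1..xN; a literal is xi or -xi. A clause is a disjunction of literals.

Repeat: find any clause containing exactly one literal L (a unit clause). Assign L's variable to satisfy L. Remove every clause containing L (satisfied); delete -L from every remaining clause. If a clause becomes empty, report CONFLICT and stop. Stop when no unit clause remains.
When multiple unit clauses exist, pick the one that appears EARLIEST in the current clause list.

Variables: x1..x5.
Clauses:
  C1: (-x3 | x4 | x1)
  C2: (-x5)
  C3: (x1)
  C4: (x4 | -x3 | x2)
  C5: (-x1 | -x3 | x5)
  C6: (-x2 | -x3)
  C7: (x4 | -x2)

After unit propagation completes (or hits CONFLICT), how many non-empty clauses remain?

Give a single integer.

Answer: 1

Derivation:
unit clause [-5] forces x5=F; simplify:
  drop 5 from [-1, -3, 5] -> [-1, -3]
  satisfied 1 clause(s); 6 remain; assigned so far: [5]
unit clause [1] forces x1=T; simplify:
  drop -1 from [-1, -3] -> [-3]
  satisfied 2 clause(s); 4 remain; assigned so far: [1, 5]
unit clause [-3] forces x3=F; simplify:
  satisfied 3 clause(s); 1 remain; assigned so far: [1, 3, 5]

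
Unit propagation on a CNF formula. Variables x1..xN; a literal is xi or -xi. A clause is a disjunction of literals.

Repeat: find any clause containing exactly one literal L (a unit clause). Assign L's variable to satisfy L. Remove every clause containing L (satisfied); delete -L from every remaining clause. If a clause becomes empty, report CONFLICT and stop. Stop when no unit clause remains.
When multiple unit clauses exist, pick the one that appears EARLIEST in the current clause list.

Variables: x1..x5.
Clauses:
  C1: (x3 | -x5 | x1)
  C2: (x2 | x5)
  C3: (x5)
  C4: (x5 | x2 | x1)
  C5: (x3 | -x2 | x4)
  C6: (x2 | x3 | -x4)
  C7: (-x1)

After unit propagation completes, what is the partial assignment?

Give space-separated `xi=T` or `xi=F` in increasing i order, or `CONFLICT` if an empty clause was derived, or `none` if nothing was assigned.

Answer: x1=F x3=T x5=T

Derivation:
unit clause [5] forces x5=T; simplify:
  drop -5 from [3, -5, 1] -> [3, 1]
  satisfied 3 clause(s); 4 remain; assigned so far: [5]
unit clause [-1] forces x1=F; simplify:
  drop 1 from [3, 1] -> [3]
  satisfied 1 clause(s); 3 remain; assigned so far: [1, 5]
unit clause [3] forces x3=T; simplify:
  satisfied 3 clause(s); 0 remain; assigned so far: [1, 3, 5]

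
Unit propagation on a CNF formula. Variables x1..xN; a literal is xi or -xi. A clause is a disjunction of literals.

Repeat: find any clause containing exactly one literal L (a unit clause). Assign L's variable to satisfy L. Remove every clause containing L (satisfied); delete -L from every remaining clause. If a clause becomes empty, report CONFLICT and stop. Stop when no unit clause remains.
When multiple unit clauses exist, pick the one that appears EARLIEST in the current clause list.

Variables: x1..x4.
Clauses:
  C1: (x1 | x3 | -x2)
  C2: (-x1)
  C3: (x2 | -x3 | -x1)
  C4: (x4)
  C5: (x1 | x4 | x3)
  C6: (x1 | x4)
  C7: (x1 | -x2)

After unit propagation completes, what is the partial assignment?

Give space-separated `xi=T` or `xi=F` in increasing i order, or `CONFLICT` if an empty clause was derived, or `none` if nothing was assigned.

unit clause [-1] forces x1=F; simplify:
  drop 1 from [1, 3, -2] -> [3, -2]
  drop 1 from [1, 4, 3] -> [4, 3]
  drop 1 from [1, 4] -> [4]
  drop 1 from [1, -2] -> [-2]
  satisfied 2 clause(s); 5 remain; assigned so far: [1]
unit clause [4] forces x4=T; simplify:
  satisfied 3 clause(s); 2 remain; assigned so far: [1, 4]
unit clause [-2] forces x2=F; simplify:
  satisfied 2 clause(s); 0 remain; assigned so far: [1, 2, 4]

Answer: x1=F x2=F x4=T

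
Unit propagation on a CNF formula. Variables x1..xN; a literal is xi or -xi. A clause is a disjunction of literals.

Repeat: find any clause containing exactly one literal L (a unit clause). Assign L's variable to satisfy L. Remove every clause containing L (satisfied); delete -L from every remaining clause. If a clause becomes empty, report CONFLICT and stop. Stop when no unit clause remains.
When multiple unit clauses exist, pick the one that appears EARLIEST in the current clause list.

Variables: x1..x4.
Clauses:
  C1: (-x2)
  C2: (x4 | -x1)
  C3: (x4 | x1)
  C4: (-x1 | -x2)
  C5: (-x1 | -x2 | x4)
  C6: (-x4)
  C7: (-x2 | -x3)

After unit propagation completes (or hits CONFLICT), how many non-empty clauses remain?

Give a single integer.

unit clause [-2] forces x2=F; simplify:
  satisfied 4 clause(s); 3 remain; assigned so far: [2]
unit clause [-4] forces x4=F; simplify:
  drop 4 from [4, -1] -> [-1]
  drop 4 from [4, 1] -> [1]
  satisfied 1 clause(s); 2 remain; assigned so far: [2, 4]
unit clause [-1] forces x1=F; simplify:
  drop 1 from [1] -> [] (empty!)
  satisfied 1 clause(s); 1 remain; assigned so far: [1, 2, 4]
CONFLICT (empty clause)

Answer: 0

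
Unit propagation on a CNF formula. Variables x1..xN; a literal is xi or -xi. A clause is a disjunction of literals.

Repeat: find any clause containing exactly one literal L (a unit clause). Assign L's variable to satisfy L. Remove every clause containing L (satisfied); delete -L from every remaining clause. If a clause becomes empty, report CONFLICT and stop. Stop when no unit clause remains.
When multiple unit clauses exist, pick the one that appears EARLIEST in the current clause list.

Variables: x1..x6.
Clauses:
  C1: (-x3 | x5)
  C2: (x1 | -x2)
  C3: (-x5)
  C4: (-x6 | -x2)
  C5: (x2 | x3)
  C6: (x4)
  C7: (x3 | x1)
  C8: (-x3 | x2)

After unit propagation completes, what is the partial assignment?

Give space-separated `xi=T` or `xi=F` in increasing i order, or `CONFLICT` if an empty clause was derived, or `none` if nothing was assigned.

Answer: x1=T x2=T x3=F x4=T x5=F x6=F

Derivation:
unit clause [-5] forces x5=F; simplify:
  drop 5 from [-3, 5] -> [-3]
  satisfied 1 clause(s); 7 remain; assigned so far: [5]
unit clause [-3] forces x3=F; simplify:
  drop 3 from [2, 3] -> [2]
  drop 3 from [3, 1] -> [1]
  satisfied 2 clause(s); 5 remain; assigned so far: [3, 5]
unit clause [2] forces x2=T; simplify:
  drop -2 from [1, -2] -> [1]
  drop -2 from [-6, -2] -> [-6]
  satisfied 1 clause(s); 4 remain; assigned so far: [2, 3, 5]
unit clause [1] forces x1=T; simplify:
  satisfied 2 clause(s); 2 remain; assigned so far: [1, 2, 3, 5]
unit clause [-6] forces x6=F; simplify:
  satisfied 1 clause(s); 1 remain; assigned so far: [1, 2, 3, 5, 6]
unit clause [4] forces x4=T; simplify:
  satisfied 1 clause(s); 0 remain; assigned so far: [1, 2, 3, 4, 5, 6]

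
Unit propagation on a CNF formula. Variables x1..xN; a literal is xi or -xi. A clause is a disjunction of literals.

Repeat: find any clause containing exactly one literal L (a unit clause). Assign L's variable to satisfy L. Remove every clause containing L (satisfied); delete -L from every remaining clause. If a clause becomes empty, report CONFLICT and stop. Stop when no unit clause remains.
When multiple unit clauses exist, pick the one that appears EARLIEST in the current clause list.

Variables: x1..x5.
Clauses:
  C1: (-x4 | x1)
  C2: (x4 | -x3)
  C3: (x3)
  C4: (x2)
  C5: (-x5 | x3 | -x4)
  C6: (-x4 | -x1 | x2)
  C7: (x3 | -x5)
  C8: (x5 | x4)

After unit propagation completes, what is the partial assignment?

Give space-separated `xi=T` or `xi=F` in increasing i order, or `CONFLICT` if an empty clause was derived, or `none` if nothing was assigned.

Answer: x1=T x2=T x3=T x4=T

Derivation:
unit clause [3] forces x3=T; simplify:
  drop -3 from [4, -3] -> [4]
  satisfied 3 clause(s); 5 remain; assigned so far: [3]
unit clause [4] forces x4=T; simplify:
  drop -4 from [-4, 1] -> [1]
  drop -4 from [-4, -1, 2] -> [-1, 2]
  satisfied 2 clause(s); 3 remain; assigned so far: [3, 4]
unit clause [1] forces x1=T; simplify:
  drop -1 from [-1, 2] -> [2]
  satisfied 1 clause(s); 2 remain; assigned so far: [1, 3, 4]
unit clause [2] forces x2=T; simplify:
  satisfied 2 clause(s); 0 remain; assigned so far: [1, 2, 3, 4]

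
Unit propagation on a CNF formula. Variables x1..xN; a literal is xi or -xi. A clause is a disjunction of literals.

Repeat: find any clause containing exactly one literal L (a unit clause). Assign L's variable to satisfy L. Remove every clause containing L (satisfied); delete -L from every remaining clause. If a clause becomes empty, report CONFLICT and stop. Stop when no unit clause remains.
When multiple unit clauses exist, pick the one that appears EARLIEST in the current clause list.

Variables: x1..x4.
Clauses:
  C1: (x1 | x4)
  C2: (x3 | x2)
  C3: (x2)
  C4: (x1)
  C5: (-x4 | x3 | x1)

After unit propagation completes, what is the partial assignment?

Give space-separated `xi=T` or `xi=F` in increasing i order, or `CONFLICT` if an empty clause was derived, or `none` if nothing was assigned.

Answer: x1=T x2=T

Derivation:
unit clause [2] forces x2=T; simplify:
  satisfied 2 clause(s); 3 remain; assigned so far: [2]
unit clause [1] forces x1=T; simplify:
  satisfied 3 clause(s); 0 remain; assigned so far: [1, 2]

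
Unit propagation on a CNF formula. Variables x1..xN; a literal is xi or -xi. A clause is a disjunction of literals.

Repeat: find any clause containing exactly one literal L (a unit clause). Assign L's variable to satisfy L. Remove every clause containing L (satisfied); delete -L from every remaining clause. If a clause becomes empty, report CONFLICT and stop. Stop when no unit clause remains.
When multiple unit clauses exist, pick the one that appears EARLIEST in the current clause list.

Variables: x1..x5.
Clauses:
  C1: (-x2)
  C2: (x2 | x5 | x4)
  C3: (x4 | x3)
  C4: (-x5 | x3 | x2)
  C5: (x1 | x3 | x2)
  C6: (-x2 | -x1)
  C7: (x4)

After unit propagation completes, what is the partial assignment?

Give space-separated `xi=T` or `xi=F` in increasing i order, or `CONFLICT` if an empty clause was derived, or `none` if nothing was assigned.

Answer: x2=F x4=T

Derivation:
unit clause [-2] forces x2=F; simplify:
  drop 2 from [2, 5, 4] -> [5, 4]
  drop 2 from [-5, 3, 2] -> [-5, 3]
  drop 2 from [1, 3, 2] -> [1, 3]
  satisfied 2 clause(s); 5 remain; assigned so far: [2]
unit clause [4] forces x4=T; simplify:
  satisfied 3 clause(s); 2 remain; assigned so far: [2, 4]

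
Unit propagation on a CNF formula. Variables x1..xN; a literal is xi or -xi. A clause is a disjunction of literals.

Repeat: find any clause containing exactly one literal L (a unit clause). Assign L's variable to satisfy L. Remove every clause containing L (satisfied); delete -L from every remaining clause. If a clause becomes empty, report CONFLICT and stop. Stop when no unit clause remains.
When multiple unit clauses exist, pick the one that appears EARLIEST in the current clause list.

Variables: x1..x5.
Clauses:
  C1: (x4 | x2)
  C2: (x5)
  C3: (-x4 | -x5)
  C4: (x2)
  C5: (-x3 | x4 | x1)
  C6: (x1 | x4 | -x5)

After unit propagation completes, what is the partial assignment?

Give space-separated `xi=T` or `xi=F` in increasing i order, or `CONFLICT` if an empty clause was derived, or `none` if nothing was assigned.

unit clause [5] forces x5=T; simplify:
  drop -5 from [-4, -5] -> [-4]
  drop -5 from [1, 4, -5] -> [1, 4]
  satisfied 1 clause(s); 5 remain; assigned so far: [5]
unit clause [-4] forces x4=F; simplify:
  drop 4 from [4, 2] -> [2]
  drop 4 from [-3, 4, 1] -> [-3, 1]
  drop 4 from [1, 4] -> [1]
  satisfied 1 clause(s); 4 remain; assigned so far: [4, 5]
unit clause [2] forces x2=T; simplify:
  satisfied 2 clause(s); 2 remain; assigned so far: [2, 4, 5]
unit clause [1] forces x1=T; simplify:
  satisfied 2 clause(s); 0 remain; assigned so far: [1, 2, 4, 5]

Answer: x1=T x2=T x4=F x5=T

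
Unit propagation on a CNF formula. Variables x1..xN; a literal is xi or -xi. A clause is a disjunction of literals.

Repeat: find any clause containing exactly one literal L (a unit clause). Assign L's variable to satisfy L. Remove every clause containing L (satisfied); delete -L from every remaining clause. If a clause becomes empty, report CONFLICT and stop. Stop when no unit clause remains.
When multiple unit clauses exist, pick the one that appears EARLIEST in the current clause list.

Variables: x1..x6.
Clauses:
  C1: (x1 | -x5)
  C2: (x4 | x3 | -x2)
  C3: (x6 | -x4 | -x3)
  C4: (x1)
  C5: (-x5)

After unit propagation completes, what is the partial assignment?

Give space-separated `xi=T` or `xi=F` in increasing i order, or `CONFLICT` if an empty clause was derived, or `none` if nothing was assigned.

Answer: x1=T x5=F

Derivation:
unit clause [1] forces x1=T; simplify:
  satisfied 2 clause(s); 3 remain; assigned so far: [1]
unit clause [-5] forces x5=F; simplify:
  satisfied 1 clause(s); 2 remain; assigned so far: [1, 5]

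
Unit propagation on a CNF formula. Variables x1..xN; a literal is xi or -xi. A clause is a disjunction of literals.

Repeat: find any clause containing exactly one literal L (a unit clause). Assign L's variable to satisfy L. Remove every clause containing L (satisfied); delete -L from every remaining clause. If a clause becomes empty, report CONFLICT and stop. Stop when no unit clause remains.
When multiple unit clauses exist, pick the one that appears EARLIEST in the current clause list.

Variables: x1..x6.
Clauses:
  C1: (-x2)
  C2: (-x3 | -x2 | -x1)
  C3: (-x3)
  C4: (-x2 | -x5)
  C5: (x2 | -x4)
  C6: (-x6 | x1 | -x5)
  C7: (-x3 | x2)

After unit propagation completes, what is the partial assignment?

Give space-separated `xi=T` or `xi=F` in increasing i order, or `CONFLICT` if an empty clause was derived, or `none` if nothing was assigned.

Answer: x2=F x3=F x4=F

Derivation:
unit clause [-2] forces x2=F; simplify:
  drop 2 from [2, -4] -> [-4]
  drop 2 from [-3, 2] -> [-3]
  satisfied 3 clause(s); 4 remain; assigned so far: [2]
unit clause [-3] forces x3=F; simplify:
  satisfied 2 clause(s); 2 remain; assigned so far: [2, 3]
unit clause [-4] forces x4=F; simplify:
  satisfied 1 clause(s); 1 remain; assigned so far: [2, 3, 4]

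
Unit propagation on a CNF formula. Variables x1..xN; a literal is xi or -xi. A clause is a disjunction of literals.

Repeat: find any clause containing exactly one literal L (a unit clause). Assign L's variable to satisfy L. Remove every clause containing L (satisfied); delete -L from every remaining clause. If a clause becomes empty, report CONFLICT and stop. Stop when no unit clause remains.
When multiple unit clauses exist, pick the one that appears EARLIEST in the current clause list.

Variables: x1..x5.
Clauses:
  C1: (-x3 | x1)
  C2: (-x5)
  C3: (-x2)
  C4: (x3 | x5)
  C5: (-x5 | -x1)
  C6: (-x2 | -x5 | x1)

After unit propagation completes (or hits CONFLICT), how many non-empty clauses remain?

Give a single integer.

unit clause [-5] forces x5=F; simplify:
  drop 5 from [3, 5] -> [3]
  satisfied 3 clause(s); 3 remain; assigned so far: [5]
unit clause [-2] forces x2=F; simplify:
  satisfied 1 clause(s); 2 remain; assigned so far: [2, 5]
unit clause [3] forces x3=T; simplify:
  drop -3 from [-3, 1] -> [1]
  satisfied 1 clause(s); 1 remain; assigned so far: [2, 3, 5]
unit clause [1] forces x1=T; simplify:
  satisfied 1 clause(s); 0 remain; assigned so far: [1, 2, 3, 5]

Answer: 0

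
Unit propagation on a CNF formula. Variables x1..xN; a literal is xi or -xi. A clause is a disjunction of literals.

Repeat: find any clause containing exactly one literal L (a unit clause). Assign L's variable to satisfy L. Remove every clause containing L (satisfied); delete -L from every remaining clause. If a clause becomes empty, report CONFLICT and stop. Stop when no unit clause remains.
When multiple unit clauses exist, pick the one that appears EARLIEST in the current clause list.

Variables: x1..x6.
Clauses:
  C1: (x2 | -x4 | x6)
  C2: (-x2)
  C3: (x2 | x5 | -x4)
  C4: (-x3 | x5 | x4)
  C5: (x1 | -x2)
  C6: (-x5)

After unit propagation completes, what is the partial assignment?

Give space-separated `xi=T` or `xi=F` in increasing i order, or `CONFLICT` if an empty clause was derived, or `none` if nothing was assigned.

Answer: x2=F x3=F x4=F x5=F

Derivation:
unit clause [-2] forces x2=F; simplify:
  drop 2 from [2, -4, 6] -> [-4, 6]
  drop 2 from [2, 5, -4] -> [5, -4]
  satisfied 2 clause(s); 4 remain; assigned so far: [2]
unit clause [-5] forces x5=F; simplify:
  drop 5 from [5, -4] -> [-4]
  drop 5 from [-3, 5, 4] -> [-3, 4]
  satisfied 1 clause(s); 3 remain; assigned so far: [2, 5]
unit clause [-4] forces x4=F; simplify:
  drop 4 from [-3, 4] -> [-3]
  satisfied 2 clause(s); 1 remain; assigned so far: [2, 4, 5]
unit clause [-3] forces x3=F; simplify:
  satisfied 1 clause(s); 0 remain; assigned so far: [2, 3, 4, 5]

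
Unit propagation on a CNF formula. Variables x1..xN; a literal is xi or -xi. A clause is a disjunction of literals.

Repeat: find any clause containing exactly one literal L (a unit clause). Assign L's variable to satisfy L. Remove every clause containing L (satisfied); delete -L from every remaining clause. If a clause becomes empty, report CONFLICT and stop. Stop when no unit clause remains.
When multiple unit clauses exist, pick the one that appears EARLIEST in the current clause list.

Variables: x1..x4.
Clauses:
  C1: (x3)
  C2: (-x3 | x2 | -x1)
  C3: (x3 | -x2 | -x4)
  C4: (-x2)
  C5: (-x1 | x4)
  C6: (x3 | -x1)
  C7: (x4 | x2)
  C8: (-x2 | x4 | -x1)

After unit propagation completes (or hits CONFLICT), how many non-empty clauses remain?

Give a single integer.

unit clause [3] forces x3=T; simplify:
  drop -3 from [-3, 2, -1] -> [2, -1]
  satisfied 3 clause(s); 5 remain; assigned so far: [3]
unit clause [-2] forces x2=F; simplify:
  drop 2 from [2, -1] -> [-1]
  drop 2 from [4, 2] -> [4]
  satisfied 2 clause(s); 3 remain; assigned so far: [2, 3]
unit clause [-1] forces x1=F; simplify:
  satisfied 2 clause(s); 1 remain; assigned so far: [1, 2, 3]
unit clause [4] forces x4=T; simplify:
  satisfied 1 clause(s); 0 remain; assigned so far: [1, 2, 3, 4]

Answer: 0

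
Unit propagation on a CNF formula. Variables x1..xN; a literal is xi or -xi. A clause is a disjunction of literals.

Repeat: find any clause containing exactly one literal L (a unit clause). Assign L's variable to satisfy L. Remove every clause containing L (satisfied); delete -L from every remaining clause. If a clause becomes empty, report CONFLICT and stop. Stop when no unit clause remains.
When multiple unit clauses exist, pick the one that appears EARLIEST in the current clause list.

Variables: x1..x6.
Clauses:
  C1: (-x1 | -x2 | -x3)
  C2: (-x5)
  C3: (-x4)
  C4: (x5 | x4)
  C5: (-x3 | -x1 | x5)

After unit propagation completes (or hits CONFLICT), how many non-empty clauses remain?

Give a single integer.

unit clause [-5] forces x5=F; simplify:
  drop 5 from [5, 4] -> [4]
  drop 5 from [-3, -1, 5] -> [-3, -1]
  satisfied 1 clause(s); 4 remain; assigned so far: [5]
unit clause [-4] forces x4=F; simplify:
  drop 4 from [4] -> [] (empty!)
  satisfied 1 clause(s); 3 remain; assigned so far: [4, 5]
CONFLICT (empty clause)

Answer: 2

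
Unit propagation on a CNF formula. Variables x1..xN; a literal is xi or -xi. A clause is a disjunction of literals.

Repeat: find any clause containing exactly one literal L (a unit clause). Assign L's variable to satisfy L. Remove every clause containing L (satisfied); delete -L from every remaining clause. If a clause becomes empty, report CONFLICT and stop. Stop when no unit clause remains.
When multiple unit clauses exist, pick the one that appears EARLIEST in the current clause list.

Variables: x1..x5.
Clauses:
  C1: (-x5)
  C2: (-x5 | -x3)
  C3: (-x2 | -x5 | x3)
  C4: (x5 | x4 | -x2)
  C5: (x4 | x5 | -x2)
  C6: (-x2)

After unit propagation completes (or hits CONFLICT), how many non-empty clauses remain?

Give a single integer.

Answer: 0

Derivation:
unit clause [-5] forces x5=F; simplify:
  drop 5 from [5, 4, -2] -> [4, -2]
  drop 5 from [4, 5, -2] -> [4, -2]
  satisfied 3 clause(s); 3 remain; assigned so far: [5]
unit clause [-2] forces x2=F; simplify:
  satisfied 3 clause(s); 0 remain; assigned so far: [2, 5]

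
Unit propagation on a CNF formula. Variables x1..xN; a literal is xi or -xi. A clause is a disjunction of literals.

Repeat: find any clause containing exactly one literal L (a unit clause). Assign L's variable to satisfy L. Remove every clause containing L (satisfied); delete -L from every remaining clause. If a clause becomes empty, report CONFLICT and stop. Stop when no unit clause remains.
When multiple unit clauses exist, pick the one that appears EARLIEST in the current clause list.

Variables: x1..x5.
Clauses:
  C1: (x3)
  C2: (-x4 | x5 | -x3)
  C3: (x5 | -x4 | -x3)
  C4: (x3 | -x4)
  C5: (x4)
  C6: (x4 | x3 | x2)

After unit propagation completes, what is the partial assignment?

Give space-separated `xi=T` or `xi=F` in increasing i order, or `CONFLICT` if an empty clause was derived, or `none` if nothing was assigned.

unit clause [3] forces x3=T; simplify:
  drop -3 from [-4, 5, -3] -> [-4, 5]
  drop -3 from [5, -4, -3] -> [5, -4]
  satisfied 3 clause(s); 3 remain; assigned so far: [3]
unit clause [4] forces x4=T; simplify:
  drop -4 from [-4, 5] -> [5]
  drop -4 from [5, -4] -> [5]
  satisfied 1 clause(s); 2 remain; assigned so far: [3, 4]
unit clause [5] forces x5=T; simplify:
  satisfied 2 clause(s); 0 remain; assigned so far: [3, 4, 5]

Answer: x3=T x4=T x5=T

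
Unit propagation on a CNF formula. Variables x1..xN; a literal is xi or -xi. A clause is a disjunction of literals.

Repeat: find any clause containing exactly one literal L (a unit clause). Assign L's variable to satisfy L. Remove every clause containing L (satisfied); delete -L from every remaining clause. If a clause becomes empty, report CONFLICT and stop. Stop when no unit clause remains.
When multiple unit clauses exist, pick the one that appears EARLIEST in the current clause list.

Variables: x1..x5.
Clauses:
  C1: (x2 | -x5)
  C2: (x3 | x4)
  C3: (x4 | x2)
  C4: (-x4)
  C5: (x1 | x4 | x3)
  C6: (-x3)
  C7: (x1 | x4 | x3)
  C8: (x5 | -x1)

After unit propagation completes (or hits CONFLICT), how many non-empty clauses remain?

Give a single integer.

Answer: 3

Derivation:
unit clause [-4] forces x4=F; simplify:
  drop 4 from [3, 4] -> [3]
  drop 4 from [4, 2] -> [2]
  drop 4 from [1, 4, 3] -> [1, 3]
  drop 4 from [1, 4, 3] -> [1, 3]
  satisfied 1 clause(s); 7 remain; assigned so far: [4]
unit clause [3] forces x3=T; simplify:
  drop -3 from [-3] -> [] (empty!)
  satisfied 3 clause(s); 4 remain; assigned so far: [3, 4]
CONFLICT (empty clause)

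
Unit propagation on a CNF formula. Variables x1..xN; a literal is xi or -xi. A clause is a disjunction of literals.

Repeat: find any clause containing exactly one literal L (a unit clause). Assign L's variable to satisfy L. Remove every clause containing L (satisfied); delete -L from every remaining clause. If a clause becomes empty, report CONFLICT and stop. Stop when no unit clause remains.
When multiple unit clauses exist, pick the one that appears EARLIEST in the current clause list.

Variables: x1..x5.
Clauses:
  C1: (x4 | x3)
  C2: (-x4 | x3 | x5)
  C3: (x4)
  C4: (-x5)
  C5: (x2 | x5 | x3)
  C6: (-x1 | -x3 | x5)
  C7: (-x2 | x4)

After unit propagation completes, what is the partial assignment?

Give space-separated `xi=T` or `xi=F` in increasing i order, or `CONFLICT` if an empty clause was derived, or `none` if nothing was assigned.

Answer: x1=F x3=T x4=T x5=F

Derivation:
unit clause [4] forces x4=T; simplify:
  drop -4 from [-4, 3, 5] -> [3, 5]
  satisfied 3 clause(s); 4 remain; assigned so far: [4]
unit clause [-5] forces x5=F; simplify:
  drop 5 from [3, 5] -> [3]
  drop 5 from [2, 5, 3] -> [2, 3]
  drop 5 from [-1, -3, 5] -> [-1, -3]
  satisfied 1 clause(s); 3 remain; assigned so far: [4, 5]
unit clause [3] forces x3=T; simplify:
  drop -3 from [-1, -3] -> [-1]
  satisfied 2 clause(s); 1 remain; assigned so far: [3, 4, 5]
unit clause [-1] forces x1=F; simplify:
  satisfied 1 clause(s); 0 remain; assigned so far: [1, 3, 4, 5]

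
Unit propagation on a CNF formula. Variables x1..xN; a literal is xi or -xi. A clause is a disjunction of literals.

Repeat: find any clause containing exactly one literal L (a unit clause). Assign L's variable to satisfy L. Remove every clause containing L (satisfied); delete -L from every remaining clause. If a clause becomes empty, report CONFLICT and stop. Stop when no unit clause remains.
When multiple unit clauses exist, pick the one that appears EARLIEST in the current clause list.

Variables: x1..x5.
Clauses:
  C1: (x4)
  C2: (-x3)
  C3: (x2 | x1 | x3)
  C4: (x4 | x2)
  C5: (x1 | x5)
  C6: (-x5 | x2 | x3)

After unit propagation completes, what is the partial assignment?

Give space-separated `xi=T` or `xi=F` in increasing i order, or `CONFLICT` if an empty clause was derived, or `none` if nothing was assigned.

unit clause [4] forces x4=T; simplify:
  satisfied 2 clause(s); 4 remain; assigned so far: [4]
unit clause [-3] forces x3=F; simplify:
  drop 3 from [2, 1, 3] -> [2, 1]
  drop 3 from [-5, 2, 3] -> [-5, 2]
  satisfied 1 clause(s); 3 remain; assigned so far: [3, 4]

Answer: x3=F x4=T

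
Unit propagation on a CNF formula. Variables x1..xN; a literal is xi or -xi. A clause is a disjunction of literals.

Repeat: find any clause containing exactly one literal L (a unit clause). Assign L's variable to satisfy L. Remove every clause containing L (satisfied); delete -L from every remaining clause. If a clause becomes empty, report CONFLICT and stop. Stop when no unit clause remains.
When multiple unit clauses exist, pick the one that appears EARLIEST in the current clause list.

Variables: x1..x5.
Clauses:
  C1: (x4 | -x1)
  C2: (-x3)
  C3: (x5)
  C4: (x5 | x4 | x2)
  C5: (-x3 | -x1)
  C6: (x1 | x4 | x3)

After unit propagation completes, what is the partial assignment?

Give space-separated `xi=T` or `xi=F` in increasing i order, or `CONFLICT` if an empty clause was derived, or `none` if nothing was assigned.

Answer: x3=F x5=T

Derivation:
unit clause [-3] forces x3=F; simplify:
  drop 3 from [1, 4, 3] -> [1, 4]
  satisfied 2 clause(s); 4 remain; assigned so far: [3]
unit clause [5] forces x5=T; simplify:
  satisfied 2 clause(s); 2 remain; assigned so far: [3, 5]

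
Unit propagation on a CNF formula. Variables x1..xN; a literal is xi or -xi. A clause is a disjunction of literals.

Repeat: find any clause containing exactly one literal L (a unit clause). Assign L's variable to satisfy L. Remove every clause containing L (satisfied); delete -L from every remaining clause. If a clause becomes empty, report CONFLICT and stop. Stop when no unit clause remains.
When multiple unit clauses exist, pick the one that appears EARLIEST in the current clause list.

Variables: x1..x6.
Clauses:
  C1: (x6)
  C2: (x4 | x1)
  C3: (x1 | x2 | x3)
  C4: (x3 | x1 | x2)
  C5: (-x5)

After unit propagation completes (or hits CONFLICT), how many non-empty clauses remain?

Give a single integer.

unit clause [6] forces x6=T; simplify:
  satisfied 1 clause(s); 4 remain; assigned so far: [6]
unit clause [-5] forces x5=F; simplify:
  satisfied 1 clause(s); 3 remain; assigned so far: [5, 6]

Answer: 3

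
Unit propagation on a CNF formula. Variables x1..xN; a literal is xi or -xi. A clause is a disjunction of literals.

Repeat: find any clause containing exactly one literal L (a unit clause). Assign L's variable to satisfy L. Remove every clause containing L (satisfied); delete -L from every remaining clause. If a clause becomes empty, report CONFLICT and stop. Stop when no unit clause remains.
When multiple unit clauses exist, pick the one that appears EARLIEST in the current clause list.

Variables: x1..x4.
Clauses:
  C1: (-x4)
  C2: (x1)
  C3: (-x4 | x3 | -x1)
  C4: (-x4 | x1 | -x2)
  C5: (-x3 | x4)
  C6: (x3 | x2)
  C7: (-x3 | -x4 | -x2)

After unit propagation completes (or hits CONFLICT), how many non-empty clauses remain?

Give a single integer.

Answer: 0

Derivation:
unit clause [-4] forces x4=F; simplify:
  drop 4 from [-3, 4] -> [-3]
  satisfied 4 clause(s); 3 remain; assigned so far: [4]
unit clause [1] forces x1=T; simplify:
  satisfied 1 clause(s); 2 remain; assigned so far: [1, 4]
unit clause [-3] forces x3=F; simplify:
  drop 3 from [3, 2] -> [2]
  satisfied 1 clause(s); 1 remain; assigned so far: [1, 3, 4]
unit clause [2] forces x2=T; simplify:
  satisfied 1 clause(s); 0 remain; assigned so far: [1, 2, 3, 4]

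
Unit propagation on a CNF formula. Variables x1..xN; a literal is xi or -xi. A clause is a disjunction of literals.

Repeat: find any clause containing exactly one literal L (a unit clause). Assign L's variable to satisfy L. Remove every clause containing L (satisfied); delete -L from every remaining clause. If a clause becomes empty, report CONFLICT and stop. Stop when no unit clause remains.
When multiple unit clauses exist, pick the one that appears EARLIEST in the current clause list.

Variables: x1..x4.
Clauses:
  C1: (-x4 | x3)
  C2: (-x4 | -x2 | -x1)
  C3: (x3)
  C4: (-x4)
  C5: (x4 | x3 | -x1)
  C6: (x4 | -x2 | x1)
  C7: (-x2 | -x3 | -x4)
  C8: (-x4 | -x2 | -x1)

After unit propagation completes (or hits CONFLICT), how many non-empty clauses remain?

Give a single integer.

unit clause [3] forces x3=T; simplify:
  drop -3 from [-2, -3, -4] -> [-2, -4]
  satisfied 3 clause(s); 5 remain; assigned so far: [3]
unit clause [-4] forces x4=F; simplify:
  drop 4 from [4, -2, 1] -> [-2, 1]
  satisfied 4 clause(s); 1 remain; assigned so far: [3, 4]

Answer: 1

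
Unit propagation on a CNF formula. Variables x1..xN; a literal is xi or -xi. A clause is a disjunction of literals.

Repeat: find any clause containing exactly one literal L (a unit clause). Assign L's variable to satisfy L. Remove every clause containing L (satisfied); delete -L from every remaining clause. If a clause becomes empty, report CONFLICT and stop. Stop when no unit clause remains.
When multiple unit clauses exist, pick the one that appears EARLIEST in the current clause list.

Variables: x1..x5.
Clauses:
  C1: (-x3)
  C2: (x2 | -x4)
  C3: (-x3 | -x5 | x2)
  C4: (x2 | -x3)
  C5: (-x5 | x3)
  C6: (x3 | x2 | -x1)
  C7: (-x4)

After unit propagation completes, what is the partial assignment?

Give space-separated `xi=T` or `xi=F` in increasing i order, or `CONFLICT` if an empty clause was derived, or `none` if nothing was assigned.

Answer: x3=F x4=F x5=F

Derivation:
unit clause [-3] forces x3=F; simplify:
  drop 3 from [-5, 3] -> [-5]
  drop 3 from [3, 2, -1] -> [2, -1]
  satisfied 3 clause(s); 4 remain; assigned so far: [3]
unit clause [-5] forces x5=F; simplify:
  satisfied 1 clause(s); 3 remain; assigned so far: [3, 5]
unit clause [-4] forces x4=F; simplify:
  satisfied 2 clause(s); 1 remain; assigned so far: [3, 4, 5]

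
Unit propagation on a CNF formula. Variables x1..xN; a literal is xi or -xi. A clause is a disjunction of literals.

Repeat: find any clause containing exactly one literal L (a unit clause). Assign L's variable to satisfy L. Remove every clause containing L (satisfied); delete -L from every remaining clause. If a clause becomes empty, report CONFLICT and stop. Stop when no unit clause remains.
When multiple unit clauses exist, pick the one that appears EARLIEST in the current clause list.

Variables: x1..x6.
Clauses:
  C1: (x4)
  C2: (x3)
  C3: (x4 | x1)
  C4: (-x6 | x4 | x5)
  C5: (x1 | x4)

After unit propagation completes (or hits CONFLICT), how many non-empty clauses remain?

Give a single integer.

Answer: 0

Derivation:
unit clause [4] forces x4=T; simplify:
  satisfied 4 clause(s); 1 remain; assigned so far: [4]
unit clause [3] forces x3=T; simplify:
  satisfied 1 clause(s); 0 remain; assigned so far: [3, 4]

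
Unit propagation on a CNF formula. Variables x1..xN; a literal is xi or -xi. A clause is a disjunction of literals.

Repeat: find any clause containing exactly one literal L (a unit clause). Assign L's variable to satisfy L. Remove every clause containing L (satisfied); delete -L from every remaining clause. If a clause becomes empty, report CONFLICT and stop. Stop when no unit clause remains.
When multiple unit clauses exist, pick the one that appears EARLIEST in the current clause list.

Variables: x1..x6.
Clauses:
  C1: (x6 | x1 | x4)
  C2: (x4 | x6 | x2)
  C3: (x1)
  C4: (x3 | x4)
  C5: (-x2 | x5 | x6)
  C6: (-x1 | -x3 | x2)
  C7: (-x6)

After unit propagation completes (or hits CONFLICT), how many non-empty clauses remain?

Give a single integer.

Answer: 4

Derivation:
unit clause [1] forces x1=T; simplify:
  drop -1 from [-1, -3, 2] -> [-3, 2]
  satisfied 2 clause(s); 5 remain; assigned so far: [1]
unit clause [-6] forces x6=F; simplify:
  drop 6 from [4, 6, 2] -> [4, 2]
  drop 6 from [-2, 5, 6] -> [-2, 5]
  satisfied 1 clause(s); 4 remain; assigned so far: [1, 6]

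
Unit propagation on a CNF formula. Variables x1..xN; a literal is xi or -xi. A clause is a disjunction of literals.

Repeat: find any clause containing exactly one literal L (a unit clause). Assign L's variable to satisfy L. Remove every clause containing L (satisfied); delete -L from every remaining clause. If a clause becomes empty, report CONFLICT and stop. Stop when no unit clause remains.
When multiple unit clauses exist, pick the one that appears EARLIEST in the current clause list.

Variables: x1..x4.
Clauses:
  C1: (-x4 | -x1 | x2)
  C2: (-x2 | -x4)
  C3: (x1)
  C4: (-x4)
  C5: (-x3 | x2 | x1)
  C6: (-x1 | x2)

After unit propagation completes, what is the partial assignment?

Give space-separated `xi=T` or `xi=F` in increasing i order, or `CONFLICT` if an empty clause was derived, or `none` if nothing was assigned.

Answer: x1=T x2=T x4=F

Derivation:
unit clause [1] forces x1=T; simplify:
  drop -1 from [-4, -1, 2] -> [-4, 2]
  drop -1 from [-1, 2] -> [2]
  satisfied 2 clause(s); 4 remain; assigned so far: [1]
unit clause [-4] forces x4=F; simplify:
  satisfied 3 clause(s); 1 remain; assigned so far: [1, 4]
unit clause [2] forces x2=T; simplify:
  satisfied 1 clause(s); 0 remain; assigned so far: [1, 2, 4]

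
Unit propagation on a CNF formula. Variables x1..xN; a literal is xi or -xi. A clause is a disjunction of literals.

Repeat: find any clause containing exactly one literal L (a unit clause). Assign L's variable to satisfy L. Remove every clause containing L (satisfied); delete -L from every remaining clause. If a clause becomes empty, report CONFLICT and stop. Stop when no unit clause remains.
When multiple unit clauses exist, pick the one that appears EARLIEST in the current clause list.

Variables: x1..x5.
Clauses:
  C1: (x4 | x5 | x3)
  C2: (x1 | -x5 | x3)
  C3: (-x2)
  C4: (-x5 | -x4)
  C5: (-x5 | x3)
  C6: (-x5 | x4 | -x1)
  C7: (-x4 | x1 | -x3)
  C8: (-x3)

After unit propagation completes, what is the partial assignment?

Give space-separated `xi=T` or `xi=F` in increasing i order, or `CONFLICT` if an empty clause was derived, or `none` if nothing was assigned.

unit clause [-2] forces x2=F; simplify:
  satisfied 1 clause(s); 7 remain; assigned so far: [2]
unit clause [-3] forces x3=F; simplify:
  drop 3 from [4, 5, 3] -> [4, 5]
  drop 3 from [1, -5, 3] -> [1, -5]
  drop 3 from [-5, 3] -> [-5]
  satisfied 2 clause(s); 5 remain; assigned so far: [2, 3]
unit clause [-5] forces x5=F; simplify:
  drop 5 from [4, 5] -> [4]
  satisfied 4 clause(s); 1 remain; assigned so far: [2, 3, 5]
unit clause [4] forces x4=T; simplify:
  satisfied 1 clause(s); 0 remain; assigned so far: [2, 3, 4, 5]

Answer: x2=F x3=F x4=T x5=F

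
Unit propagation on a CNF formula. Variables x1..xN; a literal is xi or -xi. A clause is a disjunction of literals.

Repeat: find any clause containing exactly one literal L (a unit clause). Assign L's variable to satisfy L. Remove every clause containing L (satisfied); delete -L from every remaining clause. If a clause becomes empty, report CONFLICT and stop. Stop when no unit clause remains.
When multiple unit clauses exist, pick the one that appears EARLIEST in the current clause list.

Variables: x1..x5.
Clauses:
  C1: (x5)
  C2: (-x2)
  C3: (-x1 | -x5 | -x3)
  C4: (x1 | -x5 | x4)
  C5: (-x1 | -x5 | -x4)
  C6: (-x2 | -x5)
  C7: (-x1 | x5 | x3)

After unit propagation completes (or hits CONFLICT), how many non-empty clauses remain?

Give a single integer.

Answer: 3

Derivation:
unit clause [5] forces x5=T; simplify:
  drop -5 from [-1, -5, -3] -> [-1, -3]
  drop -5 from [1, -5, 4] -> [1, 4]
  drop -5 from [-1, -5, -4] -> [-1, -4]
  drop -5 from [-2, -5] -> [-2]
  satisfied 2 clause(s); 5 remain; assigned so far: [5]
unit clause [-2] forces x2=F; simplify:
  satisfied 2 clause(s); 3 remain; assigned so far: [2, 5]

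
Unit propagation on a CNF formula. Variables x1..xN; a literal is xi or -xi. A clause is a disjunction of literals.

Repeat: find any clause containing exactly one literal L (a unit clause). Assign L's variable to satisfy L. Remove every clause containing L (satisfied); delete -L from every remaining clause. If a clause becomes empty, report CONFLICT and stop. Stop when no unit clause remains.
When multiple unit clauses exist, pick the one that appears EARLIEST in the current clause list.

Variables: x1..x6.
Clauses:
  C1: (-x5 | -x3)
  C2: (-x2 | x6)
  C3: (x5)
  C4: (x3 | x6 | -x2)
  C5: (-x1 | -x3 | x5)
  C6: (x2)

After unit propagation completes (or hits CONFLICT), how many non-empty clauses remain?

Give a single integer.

Answer: 0

Derivation:
unit clause [5] forces x5=T; simplify:
  drop -5 from [-5, -3] -> [-3]
  satisfied 2 clause(s); 4 remain; assigned so far: [5]
unit clause [-3] forces x3=F; simplify:
  drop 3 from [3, 6, -2] -> [6, -2]
  satisfied 1 clause(s); 3 remain; assigned so far: [3, 5]
unit clause [2] forces x2=T; simplify:
  drop -2 from [-2, 6] -> [6]
  drop -2 from [6, -2] -> [6]
  satisfied 1 clause(s); 2 remain; assigned so far: [2, 3, 5]
unit clause [6] forces x6=T; simplify:
  satisfied 2 clause(s); 0 remain; assigned so far: [2, 3, 5, 6]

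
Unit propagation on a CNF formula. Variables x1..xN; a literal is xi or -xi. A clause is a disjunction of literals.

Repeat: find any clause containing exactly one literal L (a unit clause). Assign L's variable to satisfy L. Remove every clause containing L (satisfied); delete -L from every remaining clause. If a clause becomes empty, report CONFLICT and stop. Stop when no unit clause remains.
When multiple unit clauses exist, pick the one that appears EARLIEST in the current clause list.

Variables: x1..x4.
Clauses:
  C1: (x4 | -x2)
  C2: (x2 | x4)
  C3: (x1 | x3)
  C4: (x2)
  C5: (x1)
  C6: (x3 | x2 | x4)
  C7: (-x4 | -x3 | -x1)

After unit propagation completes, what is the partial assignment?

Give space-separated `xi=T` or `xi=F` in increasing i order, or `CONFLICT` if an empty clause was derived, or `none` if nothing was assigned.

Answer: x1=T x2=T x3=F x4=T

Derivation:
unit clause [2] forces x2=T; simplify:
  drop -2 from [4, -2] -> [4]
  satisfied 3 clause(s); 4 remain; assigned so far: [2]
unit clause [4] forces x4=T; simplify:
  drop -4 from [-4, -3, -1] -> [-3, -1]
  satisfied 1 clause(s); 3 remain; assigned so far: [2, 4]
unit clause [1] forces x1=T; simplify:
  drop -1 from [-3, -1] -> [-3]
  satisfied 2 clause(s); 1 remain; assigned so far: [1, 2, 4]
unit clause [-3] forces x3=F; simplify:
  satisfied 1 clause(s); 0 remain; assigned so far: [1, 2, 3, 4]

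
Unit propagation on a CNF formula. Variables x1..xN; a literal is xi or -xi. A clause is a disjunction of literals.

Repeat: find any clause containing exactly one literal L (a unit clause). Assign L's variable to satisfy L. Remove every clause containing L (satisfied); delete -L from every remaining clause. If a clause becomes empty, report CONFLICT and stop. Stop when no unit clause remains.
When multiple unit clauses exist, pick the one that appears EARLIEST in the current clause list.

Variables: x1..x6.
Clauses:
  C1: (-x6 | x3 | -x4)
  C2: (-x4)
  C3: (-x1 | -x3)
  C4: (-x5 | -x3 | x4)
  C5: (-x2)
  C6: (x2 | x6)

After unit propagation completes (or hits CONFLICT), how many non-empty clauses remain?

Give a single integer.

Answer: 2

Derivation:
unit clause [-4] forces x4=F; simplify:
  drop 4 from [-5, -3, 4] -> [-5, -3]
  satisfied 2 clause(s); 4 remain; assigned so far: [4]
unit clause [-2] forces x2=F; simplify:
  drop 2 from [2, 6] -> [6]
  satisfied 1 clause(s); 3 remain; assigned so far: [2, 4]
unit clause [6] forces x6=T; simplify:
  satisfied 1 clause(s); 2 remain; assigned so far: [2, 4, 6]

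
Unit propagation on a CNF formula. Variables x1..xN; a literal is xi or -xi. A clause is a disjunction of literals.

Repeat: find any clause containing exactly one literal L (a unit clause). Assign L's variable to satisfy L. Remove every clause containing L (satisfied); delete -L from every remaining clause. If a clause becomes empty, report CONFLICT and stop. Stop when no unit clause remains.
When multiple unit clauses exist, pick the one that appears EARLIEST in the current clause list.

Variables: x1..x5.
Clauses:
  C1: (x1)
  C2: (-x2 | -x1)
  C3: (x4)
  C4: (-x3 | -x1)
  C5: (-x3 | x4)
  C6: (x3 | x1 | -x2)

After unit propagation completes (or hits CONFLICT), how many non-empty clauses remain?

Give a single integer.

Answer: 0

Derivation:
unit clause [1] forces x1=T; simplify:
  drop -1 from [-2, -1] -> [-2]
  drop -1 from [-3, -1] -> [-3]
  satisfied 2 clause(s); 4 remain; assigned so far: [1]
unit clause [-2] forces x2=F; simplify:
  satisfied 1 clause(s); 3 remain; assigned so far: [1, 2]
unit clause [4] forces x4=T; simplify:
  satisfied 2 clause(s); 1 remain; assigned so far: [1, 2, 4]
unit clause [-3] forces x3=F; simplify:
  satisfied 1 clause(s); 0 remain; assigned so far: [1, 2, 3, 4]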